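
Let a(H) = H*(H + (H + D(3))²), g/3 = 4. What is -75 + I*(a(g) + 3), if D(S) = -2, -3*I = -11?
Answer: 4864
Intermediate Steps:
I = 11/3 (I = -⅓*(-11) = 11/3 ≈ 3.6667)
g = 12 (g = 3*4 = 12)
a(H) = H*(H + (-2 + H)²) (a(H) = H*(H + (H - 2)²) = H*(H + (-2 + H)²))
-75 + I*(a(g) + 3) = -75 + 11*(12*(12 + (-2 + 12)²) + 3)/3 = -75 + 11*(12*(12 + 10²) + 3)/3 = -75 + 11*(12*(12 + 100) + 3)/3 = -75 + 11*(12*112 + 3)/3 = -75 + 11*(1344 + 3)/3 = -75 + (11/3)*1347 = -75 + 4939 = 4864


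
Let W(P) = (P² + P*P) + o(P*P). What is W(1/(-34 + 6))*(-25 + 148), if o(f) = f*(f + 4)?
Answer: 578715/614656 ≈ 0.94153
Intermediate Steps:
o(f) = f*(4 + f)
W(P) = 2*P² + P²*(4 + P²) (W(P) = (P² + P*P) + (P*P)*(4 + P*P) = (P² + P²) + P²*(4 + P²) = 2*P² + P²*(4 + P²))
W(1/(-34 + 6))*(-25 + 148) = ((1/(-34 + 6))²*(6 + (1/(-34 + 6))²))*(-25 + 148) = ((1/(-28))²*(6 + (1/(-28))²))*123 = ((-1/28)²*(6 + (-1/28)²))*123 = ((6 + 1/784)/784)*123 = ((1/784)*(4705/784))*123 = (4705/614656)*123 = 578715/614656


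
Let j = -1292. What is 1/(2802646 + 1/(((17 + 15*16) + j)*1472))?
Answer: 1523520/4269887233919 ≈ 3.5681e-7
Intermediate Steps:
1/(2802646 + 1/(((17 + 15*16) + j)*1472)) = 1/(2802646 + 1/(((17 + 15*16) - 1292)*1472)) = 1/(2802646 + 1/(((17 + 240) - 1292)*1472)) = 1/(2802646 + 1/((257 - 1292)*1472)) = 1/(2802646 + 1/(-1035*1472)) = 1/(2802646 + 1/(-1523520)) = 1/(2802646 - 1/1523520) = 1/(4269887233919/1523520) = 1523520/4269887233919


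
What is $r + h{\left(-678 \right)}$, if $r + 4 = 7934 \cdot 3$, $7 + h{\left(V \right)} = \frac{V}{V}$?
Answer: $23792$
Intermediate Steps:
$h{\left(V \right)} = -6$ ($h{\left(V \right)} = -7 + \frac{V}{V} = -7 + 1 = -6$)
$r = 23798$ ($r = -4 + 7934 \cdot 3 = -4 + 23802 = 23798$)
$r + h{\left(-678 \right)} = 23798 - 6 = 23792$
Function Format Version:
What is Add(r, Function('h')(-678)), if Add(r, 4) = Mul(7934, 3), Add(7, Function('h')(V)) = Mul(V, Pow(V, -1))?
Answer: 23792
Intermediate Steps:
Function('h')(V) = -6 (Function('h')(V) = Add(-7, Mul(V, Pow(V, -1))) = Add(-7, 1) = -6)
r = 23798 (r = Add(-4, Mul(7934, 3)) = Add(-4, 23802) = 23798)
Add(r, Function('h')(-678)) = Add(23798, -6) = 23792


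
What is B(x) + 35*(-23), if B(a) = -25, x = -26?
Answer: -830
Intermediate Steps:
B(x) + 35*(-23) = -25 + 35*(-23) = -25 - 805 = -830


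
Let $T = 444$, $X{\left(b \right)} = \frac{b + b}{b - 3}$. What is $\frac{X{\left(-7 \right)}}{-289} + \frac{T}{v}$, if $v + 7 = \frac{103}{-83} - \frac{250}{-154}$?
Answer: $- \frac{4100633831}{61113385} \approx -67.099$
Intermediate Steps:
$v = - \frac{42293}{6391}$ ($v = -7 + \left(\frac{103}{-83} - \frac{250}{-154}\right) = -7 + \left(103 \left(- \frac{1}{83}\right) - - \frac{125}{77}\right) = -7 + \left(- \frac{103}{83} + \frac{125}{77}\right) = -7 + \frac{2444}{6391} = - \frac{42293}{6391} \approx -6.6176$)
$X{\left(b \right)} = \frac{2 b}{-3 + b}$
$\frac{X{\left(-7 \right)}}{-289} + \frac{T}{v} = \frac{2 \left(-7\right) \frac{1}{-3 - 7}}{-289} + \frac{444}{- \frac{42293}{6391}} = 2 \left(-7\right) \frac{1}{-10} \left(- \frac{1}{289}\right) + 444 \left(- \frac{6391}{42293}\right) = 2 \left(-7\right) \left(- \frac{1}{10}\right) \left(- \frac{1}{289}\right) - \frac{2837604}{42293} = \frac{7}{5} \left(- \frac{1}{289}\right) - \frac{2837604}{42293} = - \frac{7}{1445} - \frac{2837604}{42293} = - \frac{4100633831}{61113385}$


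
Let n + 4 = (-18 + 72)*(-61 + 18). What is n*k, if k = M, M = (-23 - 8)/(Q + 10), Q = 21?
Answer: 2326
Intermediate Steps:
n = -2326 (n = -4 + (-18 + 72)*(-61 + 18) = -4 + 54*(-43) = -4 - 2322 = -2326)
M = -1 (M = (-23 - 8)/(21 + 10) = -31/31 = -31*1/31 = -1)
k = -1
n*k = -2326*(-1) = 2326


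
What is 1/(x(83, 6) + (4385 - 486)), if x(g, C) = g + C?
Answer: 1/3988 ≈ 0.00025075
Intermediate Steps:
x(g, C) = C + g
1/(x(83, 6) + (4385 - 486)) = 1/((6 + 83) + (4385 - 486)) = 1/(89 + 3899) = 1/3988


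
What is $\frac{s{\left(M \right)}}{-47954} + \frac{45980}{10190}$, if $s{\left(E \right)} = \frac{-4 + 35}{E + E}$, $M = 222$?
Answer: $\frac{97898634859}{21696115944} \approx 4.5123$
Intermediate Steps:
$s{\left(E \right)} = \frac{31}{2 E}$
$\frac{s{\left(M \right)}}{-47954} + \frac{45980}{10190} = \frac{\frac{31}{2} \cdot \frac{1}{222}}{-47954} + \frac{45980}{10190} = \frac{31}{2} \cdot \frac{1}{222} \left(- \frac{1}{47954}\right) + 45980 \cdot \frac{1}{10190} = \frac{31}{444} \left(- \frac{1}{47954}\right) + \frac{4598}{1019} = - \frac{31}{21291576} + \frac{4598}{1019} = \frac{97898634859}{21696115944}$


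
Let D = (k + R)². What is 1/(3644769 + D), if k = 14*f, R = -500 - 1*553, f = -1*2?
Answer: 1/4813330 ≈ 2.0776e-7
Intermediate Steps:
f = -2
R = -1053 (R = -500 - 553 = -1053)
k = -28 (k = 14*(-2) = -28)
D = 1168561 (D = (-28 - 1053)² = (-1081)² = 1168561)
1/(3644769 + D) = 1/(3644769 + 1168561) = 1/4813330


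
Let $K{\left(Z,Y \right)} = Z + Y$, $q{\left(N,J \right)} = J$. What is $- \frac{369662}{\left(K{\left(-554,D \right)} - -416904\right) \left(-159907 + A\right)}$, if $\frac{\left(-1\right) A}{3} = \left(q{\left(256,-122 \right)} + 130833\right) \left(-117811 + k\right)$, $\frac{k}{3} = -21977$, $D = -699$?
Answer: $- \frac{369662}{29948129131583129} \approx -1.2343 \cdot 10^{-11}$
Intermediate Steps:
$k = -65931$ ($k = 3 \left(-21977\right) = -65931$)
$A = 72051301686$ ($A = - 3 \left(-122 + 130833\right) \left(-117811 - 65931\right) = - 3 \cdot 130711 \left(-183742\right) = \left(-3\right) \left(-24017100562\right) = 72051301686$)
$K{\left(Z,Y \right)} = Y + Z$
$- \frac{369662}{\left(K{\left(-554,D \right)} - -416904\right) \left(-159907 + A\right)} = - \frac{369662}{\left(\left(-699 - 554\right) - -416904\right) \left(-159907 + 72051301686\right)} = - \frac{369662}{\left(-1253 + 416904\right) 72051141779} = - \frac{369662}{415651 \cdot 72051141779} = - \frac{369662}{29948129131583129}$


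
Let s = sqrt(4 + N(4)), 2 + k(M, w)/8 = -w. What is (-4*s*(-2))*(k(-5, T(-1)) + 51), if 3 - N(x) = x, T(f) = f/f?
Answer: 216*sqrt(3) ≈ 374.12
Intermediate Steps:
T(f) = 1
k(M, w) = -16 - 8*w (k(M, w) = -16 + 8*(-w) = -16 - 8*w)
N(x) = 3 - x
s = sqrt(3) (s = sqrt(4 + (3 - 1*4)) = sqrt(4 + (3 - 4)) = sqrt(4 - 1) = sqrt(3) ≈ 1.7320)
(-4*s*(-2))*(k(-5, T(-1)) + 51) = (-4*sqrt(3)*(-2))*((-16 - 8*1) + 51) = (8*sqrt(3))*((-16 - 8) + 51) = (8*sqrt(3))*(-24 + 51) = (8*sqrt(3))*27 = 216*sqrt(3)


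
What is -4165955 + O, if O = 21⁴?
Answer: -3971474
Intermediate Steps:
O = 194481
-4165955 + O = -4165955 + 194481 = -3971474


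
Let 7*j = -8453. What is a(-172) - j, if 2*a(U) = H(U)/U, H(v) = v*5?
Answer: 16941/14 ≈ 1210.1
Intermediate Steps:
H(v) = 5*v
j = -8453/7 (j = (⅐)*(-8453) = -8453/7 ≈ -1207.6)
a(U) = 5/2 (a(U) = ((5*U)/U)/2 = (½)*5 = 5/2)
a(-172) - j = 5/2 - 1*(-8453/7) = 5/2 + 8453/7 = 16941/14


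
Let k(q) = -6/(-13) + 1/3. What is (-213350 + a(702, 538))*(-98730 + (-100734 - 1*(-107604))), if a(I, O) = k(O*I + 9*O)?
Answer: 254777353780/13 ≈ 1.9598e+10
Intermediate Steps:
k(q) = 31/39 (k(q) = -6*(-1/13) + 1*(⅓) = 6/13 + ⅓ = 31/39)
a(I, O) = 31/39
(-213350 + a(702, 538))*(-98730 + (-100734 - 1*(-107604))) = (-213350 + 31/39)*(-98730 + (-100734 - 1*(-107604))) = -8320619*(-98730 + (-100734 + 107604))/39 = -8320619*(-98730 + 6870)/39 = -8320619/39*(-91860) = 254777353780/13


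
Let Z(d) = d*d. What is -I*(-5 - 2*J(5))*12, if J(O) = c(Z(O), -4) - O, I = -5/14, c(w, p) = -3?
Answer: 330/7 ≈ 47.143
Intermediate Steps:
Z(d) = d²
I = -5/14 (I = -5*1/14 = -5/14 ≈ -0.35714)
J(O) = -3 - O
-I*(-5 - 2*J(5))*12 = -(-5*(-5 - 2*(-3 - 1*5))/14)*12 = -(-5*(-5 - 2*(-3 - 5))/14)*12 = -(-5*(-5 - 2*(-8))/14)*12 = -(-5*(-5 + 16)/14)*12 = -(-5/14*11)*12 = -(-55)*12/14 = -1*(-330/7) = 330/7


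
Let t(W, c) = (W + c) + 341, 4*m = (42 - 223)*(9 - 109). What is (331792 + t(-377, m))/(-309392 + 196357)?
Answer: -336281/113035 ≈ -2.9750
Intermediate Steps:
m = 4525 (m = ((42 - 223)*(9 - 109))/4 = (-181*(-100))/4 = (1/4)*18100 = 4525)
t(W, c) = 341 + W + c
(331792 + t(-377, m))/(-309392 + 196357) = (331792 + (341 - 377 + 4525))/(-309392 + 196357) = (331792 + 4489)/(-113035) = 336281*(-1/113035) = -336281/113035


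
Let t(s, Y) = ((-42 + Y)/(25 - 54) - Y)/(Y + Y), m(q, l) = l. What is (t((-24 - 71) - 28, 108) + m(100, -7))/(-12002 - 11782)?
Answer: 7841/24830496 ≈ 0.00031578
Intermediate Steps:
t(s, Y) = (42/29 - 30*Y/29)/(2*Y) (t(s, Y) = ((-42 + Y)/(-29) - Y)/((2*Y)) = ((-42 + Y)*(-1/29) - Y)*(1/(2*Y)) = ((42/29 - Y/29) - Y)*(1/(2*Y)) = (42/29 - 30*Y/29)*(1/(2*Y)) = (42/29 - 30*Y/29)/(2*Y))
(t((-24 - 71) - 28, 108) + m(100, -7))/(-12002 - 11782) = ((3/29)*(7 - 5*108)/108 - 7)/(-12002 - 11782) = ((3/29)*(1/108)*(7 - 540) - 7)/(-23784) = ((3/29)*(1/108)*(-533) - 7)*(-1/23784) = (-533/1044 - 7)*(-1/23784) = -7841/1044*(-1/23784) = 7841/24830496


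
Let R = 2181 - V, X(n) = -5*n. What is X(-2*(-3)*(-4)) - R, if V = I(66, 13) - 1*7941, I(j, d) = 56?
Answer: -9946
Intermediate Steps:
V = -7885 (V = 56 - 1*7941 = 56 - 7941 = -7885)
R = 10066 (R = 2181 - 1*(-7885) = 2181 + 7885 = 10066)
X(-2*(-3)*(-4)) - R = -5*(-2*(-3))*(-4) - 1*10066 = -30*(-4) - 10066 = -5*(-24) - 10066 = 120 - 10066 = -9946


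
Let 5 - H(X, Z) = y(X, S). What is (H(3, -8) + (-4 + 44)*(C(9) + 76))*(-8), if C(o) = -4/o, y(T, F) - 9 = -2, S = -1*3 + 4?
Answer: -217456/9 ≈ -24162.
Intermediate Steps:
S = 1 (S = -3 + 4 = 1)
y(T, F) = 7 (y(T, F) = 9 - 2 = 7)
H(X, Z) = -2 (H(X, Z) = 5 - 1*7 = 5 - 7 = -2)
(H(3, -8) + (-4 + 44)*(C(9) + 76))*(-8) = (-2 + (-4 + 44)*(-4/9 + 76))*(-8) = (-2 + 40*(-4*⅑ + 76))*(-8) = (-2 + 40*(-4/9 + 76))*(-8) = (-2 + 40*(680/9))*(-8) = (-2 + 27200/9)*(-8) = (27182/9)*(-8) = -217456/9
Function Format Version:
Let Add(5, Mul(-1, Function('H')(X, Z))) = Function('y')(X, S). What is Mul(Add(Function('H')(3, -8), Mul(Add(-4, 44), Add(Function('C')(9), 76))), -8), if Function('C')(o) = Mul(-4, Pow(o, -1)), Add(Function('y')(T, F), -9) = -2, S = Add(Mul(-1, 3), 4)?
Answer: Rational(-217456, 9) ≈ -24162.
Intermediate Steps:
S = 1 (S = Add(-3, 4) = 1)
Function('y')(T, F) = 7 (Function('y')(T, F) = Add(9, -2) = 7)
Function('H')(X, Z) = -2 (Function('H')(X, Z) = Add(5, Mul(-1, 7)) = Add(5, -7) = -2)
Mul(Add(Function('H')(3, -8), Mul(Add(-4, 44), Add(Function('C')(9), 76))), -8) = Mul(Add(-2, Mul(Add(-4, 44), Add(Mul(-4, Pow(9, -1)), 76))), -8) = Mul(Add(-2, Mul(40, Add(Mul(-4, Rational(1, 9)), 76))), -8) = Mul(Add(-2, Mul(40, Add(Rational(-4, 9), 76))), -8) = Mul(Add(-2, Mul(40, Rational(680, 9))), -8) = Mul(Add(-2, Rational(27200, 9)), -8) = Mul(Rational(27182, 9), -8) = Rational(-217456, 9)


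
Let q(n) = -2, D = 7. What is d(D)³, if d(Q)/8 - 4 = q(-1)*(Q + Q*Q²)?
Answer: -172622610432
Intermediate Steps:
d(Q) = 32 - 16*Q - 16*Q³ (d(Q) = 32 + 8*(-2*(Q + Q*Q²)) = 32 + 8*(-2*(Q + Q³)) = 32 + 8*(-2*Q - 2*Q³) = 32 + (-16*Q - 16*Q³) = 32 - 16*Q - 16*Q³)
d(D)³ = (32 - 16*7 - 16*7³)³ = (32 - 112 - 16*343)³ = (32 - 112 - 5488)³ = (-5568)³ = -172622610432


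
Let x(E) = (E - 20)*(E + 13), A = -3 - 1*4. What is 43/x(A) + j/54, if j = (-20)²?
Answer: 1157/162 ≈ 7.1420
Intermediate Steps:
A = -7 (A = -3 - 4 = -7)
j = 400
x(E) = (-20 + E)*(13 + E)
43/x(A) + j/54 = 43/(-260 + (-7)² - 7*(-7)) + 400/54 = 43/(-260 + 49 + 49) + 400*(1/54) = 43/(-162) + 200/27 = 43*(-1/162) + 200/27 = -43/162 + 200/27 = 1157/162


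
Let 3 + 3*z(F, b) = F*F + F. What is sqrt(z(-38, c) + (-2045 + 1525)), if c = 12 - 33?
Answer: I*sqrt(471)/3 ≈ 7.2342*I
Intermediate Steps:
c = -21
z(F, b) = -1 + F/3 + F**2/3 (z(F, b) = -1 + (F*F + F)/3 = -1 + (F**2 + F)/3 = -1 + (F + F**2)/3 = -1 + (F/3 + F**2/3) = -1 + F/3 + F**2/3)
sqrt(z(-38, c) + (-2045 + 1525)) = sqrt((-1 + (1/3)*(-38) + (1/3)*(-38)**2) + (-2045 + 1525)) = sqrt((-1 - 38/3 + (1/3)*1444) - 520) = sqrt((-1 - 38/3 + 1444/3) - 520) = sqrt(1403/3 - 520) = sqrt(-157/3) = I*sqrt(471)/3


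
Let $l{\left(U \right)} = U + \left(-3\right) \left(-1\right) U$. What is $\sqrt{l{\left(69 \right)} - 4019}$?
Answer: $i \sqrt{3743} \approx 61.18 i$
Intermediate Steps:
$l{\left(U \right)} = 4 U$ ($l{\left(U \right)} = U + 3 U = 4 U$)
$\sqrt{l{\left(69 \right)} - 4019} = \sqrt{4 \cdot 69 - 4019} = \sqrt{276 - 4019} = \sqrt{-3743} = i \sqrt{3743}$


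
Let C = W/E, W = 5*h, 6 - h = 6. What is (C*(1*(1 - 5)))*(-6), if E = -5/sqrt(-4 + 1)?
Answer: 0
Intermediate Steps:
h = 0 (h = 6 - 1*6 = 6 - 6 = 0)
E = 5*I*sqrt(3)/3 (E = -5*(-I*sqrt(3)/3) = -(-5)*I*sqrt(3)/3 = 5*I*sqrt(3)/3 ≈ 2.8868*I)
W = 0 (W = 5*0 = 0)
C = 0 (C = 0/((5*I*sqrt(3)/3)) = 0*(-I*sqrt(3)/5) = 0)
(C*(1*(1 - 5)))*(-6) = (0*(1*(1 - 5)))*(-6) = (0*(1*(-4)))*(-6) = (0*(-4))*(-6) = 0*(-6) = 0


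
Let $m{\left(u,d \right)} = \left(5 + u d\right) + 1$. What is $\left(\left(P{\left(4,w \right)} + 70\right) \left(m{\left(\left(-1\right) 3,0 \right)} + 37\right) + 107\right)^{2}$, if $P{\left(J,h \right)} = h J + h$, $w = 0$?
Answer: $9715689$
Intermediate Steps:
$P{\left(J,h \right)} = h + J h$ ($P{\left(J,h \right)} = J h + h = h + J h$)
$m{\left(u,d \right)} = 6 + d u$ ($m{\left(u,d \right)} = \left(5 + d u\right) + 1 = 6 + d u$)
$\left(\left(P{\left(4,w \right)} + 70\right) \left(m{\left(\left(-1\right) 3,0 \right)} + 37\right) + 107\right)^{2} = \left(\left(0 \left(1 + 4\right) + 70\right) \left(\left(6 + 0 \left(\left(-1\right) 3\right)\right) + 37\right) + 107\right)^{2} = \left(\left(0 \cdot 5 + 70\right) \left(\left(6 + 0 \left(-3\right)\right) + 37\right) + 107\right)^{2} = \left(\left(0 + 70\right) \left(\left(6 + 0\right) + 37\right) + 107\right)^{2} = \left(70 \left(6 + 37\right) + 107\right)^{2} = \left(70 \cdot 43 + 107\right)^{2} = \left(3010 + 107\right)^{2} = 3117^{2} = 9715689$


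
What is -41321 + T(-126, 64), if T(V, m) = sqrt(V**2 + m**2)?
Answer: -41321 + 2*sqrt(4993) ≈ -41180.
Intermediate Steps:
-41321 + T(-126, 64) = -41321 + sqrt((-126)**2 + 64**2) = -41321 + sqrt(15876 + 4096) = -41321 + sqrt(19972) = -41321 + 2*sqrt(4993)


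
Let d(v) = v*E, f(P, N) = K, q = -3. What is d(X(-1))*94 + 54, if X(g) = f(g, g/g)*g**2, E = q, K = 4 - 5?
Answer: 336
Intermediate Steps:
K = -1
E = -3
f(P, N) = -1
X(g) = -g**2
d(v) = -3*v (d(v) = v*(-3) = -3*v)
d(X(-1))*94 + 54 = -(-3)*(-1)**2*94 + 54 = -(-3)*94 + 54 = -3*(-1)*94 + 54 = 3*94 + 54 = 282 + 54 = 336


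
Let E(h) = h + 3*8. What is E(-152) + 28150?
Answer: 28022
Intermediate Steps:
E(h) = 24 + h (E(h) = h + 24 = 24 + h)
E(-152) + 28150 = (24 - 152) + 28150 = -128 + 28150 = 28022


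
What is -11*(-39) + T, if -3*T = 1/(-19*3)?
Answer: 73360/171 ≈ 429.01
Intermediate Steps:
T = 1/171 (T = -1/(3*((-19*3))) = -⅓/(-57) = -⅓*(-1/57) = 1/171 ≈ 0.0058480)
-11*(-39) + T = -11*(-39) + 1/171 = 429 + 1/171 = 73360/171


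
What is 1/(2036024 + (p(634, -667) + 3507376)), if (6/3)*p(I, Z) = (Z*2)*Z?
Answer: 1/5988289 ≈ 1.6699e-7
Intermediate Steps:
p(I, Z) = Z**2 (p(I, Z) = ((Z*2)*Z)/2 = ((2*Z)*Z)/2 = (2*Z**2)/2 = Z**2)
1/(2036024 + (p(634, -667) + 3507376)) = 1/(2036024 + ((-667)**2 + 3507376)) = 1/(2036024 + (444889 + 3507376)) = 1/(2036024 + 3952265) = 1/5988289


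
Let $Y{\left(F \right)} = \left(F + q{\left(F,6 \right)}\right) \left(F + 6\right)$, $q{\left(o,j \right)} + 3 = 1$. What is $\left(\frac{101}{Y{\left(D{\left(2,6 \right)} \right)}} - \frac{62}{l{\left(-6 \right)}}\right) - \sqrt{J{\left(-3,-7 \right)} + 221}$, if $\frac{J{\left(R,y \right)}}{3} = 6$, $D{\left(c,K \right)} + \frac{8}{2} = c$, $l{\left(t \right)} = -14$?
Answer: $- \frac{211}{112} - \sqrt{239} \approx -17.344$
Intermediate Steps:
$q{\left(o,j \right)} = -2$ ($q{\left(o,j \right)} = -3 + 1 = -2$)
$D{\left(c,K \right)} = -4 + c$
$J{\left(R,y \right)} = 18$ ($J{\left(R,y \right)} = 3 \cdot 6 = 18$)
$Y{\left(F \right)} = \left(-2 + F\right) \left(6 + F\right)$ ($Y{\left(F \right)} = \left(F - 2\right) \left(F + 6\right) = \left(-2 + F\right) \left(6 + F\right)$)
$\left(\frac{101}{Y{\left(D{\left(2,6 \right)} \right)}} - \frac{62}{l{\left(-6 \right)}}\right) - \sqrt{J{\left(-3,-7 \right)} + 221} = \left(\frac{101}{-12 + \left(-4 + 2\right)^{2} + 4 \left(-4 + 2\right)} - \frac{62}{-14}\right) - \sqrt{18 + 221} = \left(\frac{101}{-12 + \left(-2\right)^{2} + 4 \left(-2\right)} - - \frac{31}{7}\right) - \sqrt{239} = \left(\frac{101}{-12 + 4 - 8} + \frac{31}{7}\right) - \sqrt{239} = \left(\frac{101}{-16} + \frac{31}{7}\right) - \sqrt{239} = \left(101 \left(- \frac{1}{16}\right) + \frac{31}{7}\right) - \sqrt{239} = \left(- \frac{101}{16} + \frac{31}{7}\right) - \sqrt{239} = - \frac{211}{112} - \sqrt{239}$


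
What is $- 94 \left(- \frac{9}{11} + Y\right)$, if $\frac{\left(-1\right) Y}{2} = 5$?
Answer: $\frac{11186}{11} \approx 1016.9$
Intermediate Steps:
$Y = -10$ ($Y = \left(-2\right) 5 = -10$)
$- 94 \left(- \frac{9}{11} + Y\right) = - 94 \left(- \frac{9}{11} - 10\right) = \left(-94\right) \left(- \frac{119}{11}\right) = \frac{11186}{11}$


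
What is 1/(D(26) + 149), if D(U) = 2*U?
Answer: 1/201 ≈ 0.0049751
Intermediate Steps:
1/(D(26) + 149) = 1/(2*26 + 149) = 1/(52 + 149) = 1/201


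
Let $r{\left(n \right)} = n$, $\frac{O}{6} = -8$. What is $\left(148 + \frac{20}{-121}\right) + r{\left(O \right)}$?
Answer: $\frac{12080}{121} \approx 99.835$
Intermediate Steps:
$O = -48$ ($O = 6 \left(-8\right) = -48$)
$\left(148 + \frac{20}{-121}\right) + r{\left(O \right)} = \left(148 + \frac{20}{-121}\right) - 48 = \left(148 + 20 \left(- \frac{1}{121}\right)\right) - 48 = \left(148 - \frac{20}{121}\right) - 48 = \frac{17888}{121} - 48 = \frac{12080}{121}$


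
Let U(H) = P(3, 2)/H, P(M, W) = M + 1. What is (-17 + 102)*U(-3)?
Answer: -340/3 ≈ -113.33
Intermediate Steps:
P(M, W) = 1 + M
U(H) = 4/H (U(H) = (1 + 3)/H = 4/H)
(-17 + 102)*U(-3) = (-17 + 102)*(4/(-3)) = 85*(4*(-⅓)) = 85*(-4/3) = -340/3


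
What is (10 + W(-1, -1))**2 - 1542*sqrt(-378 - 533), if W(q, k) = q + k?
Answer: 64 - 1542*I*sqrt(911) ≈ 64.0 - 46542.0*I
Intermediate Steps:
W(q, k) = k + q
(10 + W(-1, -1))**2 - 1542*sqrt(-378 - 533) = (10 + (-1 - 1))**2 - 1542*sqrt(-378 - 533) = (10 - 2)**2 - 1542*I*sqrt(911) = 8**2 - 1542*I*sqrt(911) = 64 - 1542*I*sqrt(911)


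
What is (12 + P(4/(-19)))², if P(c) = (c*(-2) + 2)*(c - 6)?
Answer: 1201216/130321 ≈ 9.2174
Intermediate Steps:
P(c) = (-6 + c)*(2 - 2*c) (P(c) = (-2*c + 2)*(-6 + c) = (2 - 2*c)*(-6 + c) = (-6 + c)*(2 - 2*c))
(12 + P(4/(-19)))² = (12 + (-12 - 2*(4/(-19))² + 14*(4/(-19))))² = (12 + (-12 - 2*(4*(-1/19))² + 14*(4*(-1/19))))² = (12 + (-12 - 2*(-4/19)² + 14*(-4/19)))² = (12 + (-12 - 2*16/361 - 56/19))² = (12 + (-12 - 32/361 - 56/19))² = (12 - 5428/361)² = (-1096/361)² = 1201216/130321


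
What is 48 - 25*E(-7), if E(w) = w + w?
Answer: 398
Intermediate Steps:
E(w) = 2*w
48 - 25*E(-7) = 48 - 50*(-7) = 48 - 25*(-14) = 48 + 350 = 398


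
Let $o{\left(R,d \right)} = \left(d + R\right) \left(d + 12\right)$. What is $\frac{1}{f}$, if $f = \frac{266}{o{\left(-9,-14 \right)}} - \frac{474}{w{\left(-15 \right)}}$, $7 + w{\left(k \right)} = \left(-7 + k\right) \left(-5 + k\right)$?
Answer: $\frac{9959}{46687} \approx 0.21331$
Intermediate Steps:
$o{\left(R,d \right)} = \left(12 + d\right) \left(R + d\right)$ ($o{\left(R,d \right)} = \left(R + d\right) \left(12 + d\right) = \left(12 + d\right) \left(R + d\right)$)
$w{\left(k \right)} = -7 + \left(-7 + k\right) \left(-5 + k\right)$
$f = \frac{46687}{9959}$ ($f = \frac{266}{\left(-14\right)^{2} + 12 \left(-9\right) + 12 \left(-14\right) - -126} - \frac{474}{28 + \left(-15\right)^{2} - -180} = \frac{266}{196 - 108 - 168 + 126} - \frac{474}{28 + 225 + 180} = \frac{266}{46} - \frac{474}{433} = 266 \cdot \frac{1}{46} - \frac{474}{433} = \frac{133}{23} - \frac{474}{433} = \frac{46687}{9959} \approx 4.6879$)
$\frac{1}{f} = \frac{1}{\frac{46687}{9959}} = \frac{9959}{46687}$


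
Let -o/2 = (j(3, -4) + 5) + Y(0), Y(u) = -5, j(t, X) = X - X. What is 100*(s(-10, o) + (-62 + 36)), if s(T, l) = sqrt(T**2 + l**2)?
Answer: -1600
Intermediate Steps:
j(t, X) = 0
o = 0 (o = -2*((0 + 5) - 5) = -2*(5 - 5) = -2*0 = 0)
100*(s(-10, o) + (-62 + 36)) = 100*(sqrt((-10)**2 + 0**2) + (-62 + 36)) = 100*(sqrt(100 + 0) - 26) = 100*(sqrt(100) - 26) = 100*(10 - 26) = 100*(-16) = -1600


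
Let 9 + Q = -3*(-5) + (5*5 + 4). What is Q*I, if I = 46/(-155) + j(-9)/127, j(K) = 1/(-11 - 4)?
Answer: -122899/11811 ≈ -10.405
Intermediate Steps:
j(K) = -1/15 (j(K) = 1/(-15) = -1/15)
Q = 35 (Q = -9 + (-3*(-5) + (5*5 + 4)) = -9 + (15 + (25 + 4)) = -9 + (15 + 29) = -9 + 44 = 35)
I = -17557/59055 (I = 46/(-155) - 1/15/127 = 46*(-1/155) - 1/15*1/127 = -46/155 - 1/1905 = -17557/59055 ≈ -0.29730)
Q*I = 35*(-17557/59055) = -122899/11811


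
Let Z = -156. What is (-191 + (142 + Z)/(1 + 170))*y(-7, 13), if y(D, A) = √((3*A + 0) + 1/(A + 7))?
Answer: -6535*√3905/342 ≈ -1194.1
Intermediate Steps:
y(D, A) = √(1/(7 + A) + 3*A) (y(D, A) = √(3*A + 1/(7 + A)) = √(1/(7 + A) + 3*A))
(-191 + (142 + Z)/(1 + 170))*y(-7, 13) = (-191 + (142 - 156)/(1 + 170))*√((1 + 3*13*(7 + 13))/(7 + 13)) = (-191 - 14/171)*√((1 + 3*13*20)/20) = (-191 - 14*1/171)*√((1 + 780)/20) = (-191 - 14/171)*√((1/20)*781) = -6535*√3905/342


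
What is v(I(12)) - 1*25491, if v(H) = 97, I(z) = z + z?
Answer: -25394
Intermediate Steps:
I(z) = 2*z
v(I(12)) - 1*25491 = 97 - 1*25491 = 97 - 25491 = -25394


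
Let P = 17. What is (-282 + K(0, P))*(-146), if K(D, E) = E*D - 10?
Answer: 42632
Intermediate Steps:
K(D, E) = -10 + D*E (K(D, E) = D*E - 10 = -10 + D*E)
(-282 + K(0, P))*(-146) = (-282 + (-10 + 0*17))*(-146) = (-282 + (-10 + 0))*(-146) = (-282 - 10)*(-146) = -292*(-146) = 42632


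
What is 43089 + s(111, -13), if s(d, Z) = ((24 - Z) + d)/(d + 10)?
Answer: 5213917/121 ≈ 43090.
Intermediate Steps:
s(d, Z) = (24 + d - Z)/(10 + d)
43089 + s(111, -13) = 43089 + (24 + 111 - 1*(-13))/(10 + 111) = 43089 + (24 + 111 + 13)/121 = 43089 + (1/121)*148 = 43089 + 148/121 = 5213917/121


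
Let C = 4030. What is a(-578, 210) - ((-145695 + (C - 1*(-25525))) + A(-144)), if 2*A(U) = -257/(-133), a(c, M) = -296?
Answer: 30814247/266 ≈ 1.1584e+5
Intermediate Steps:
A(U) = 257/266 (A(U) = (-257/(-133))/2 = (-257*(-1/133))/2 = (½)*(257/133) = 257/266)
a(-578, 210) - ((-145695 + (C - 1*(-25525))) + A(-144)) = -296 - ((-145695 + (4030 - 1*(-25525))) + 257/266) = -296 - ((-145695 + (4030 + 25525)) + 257/266) = -296 - ((-145695 + 29555) + 257/266) = -296 - (-116140 + 257/266) = -296 - 1*(-30892983/266) = -296 + 30892983/266 = 30814247/266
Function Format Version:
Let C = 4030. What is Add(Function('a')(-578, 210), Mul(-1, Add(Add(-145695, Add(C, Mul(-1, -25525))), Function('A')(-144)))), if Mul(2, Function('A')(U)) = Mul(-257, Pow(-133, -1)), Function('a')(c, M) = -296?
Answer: Rational(30814247, 266) ≈ 1.1584e+5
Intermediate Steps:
Function('A')(U) = Rational(257, 266) (Function('A')(U) = Mul(Rational(1, 2), Mul(-257, Pow(-133, -1))) = Mul(Rational(1, 2), Mul(-257, Rational(-1, 133))) = Mul(Rational(1, 2), Rational(257, 133)) = Rational(257, 266))
Add(Function('a')(-578, 210), Mul(-1, Add(Add(-145695, Add(C, Mul(-1, -25525))), Function('A')(-144)))) = Add(-296, Mul(-1, Add(Add(-145695, Add(4030, Mul(-1, -25525))), Rational(257, 266)))) = Add(-296, Mul(-1, Add(Add(-145695, Add(4030, 25525)), Rational(257, 266)))) = Add(-296, Mul(-1, Add(Add(-145695, 29555), Rational(257, 266)))) = Add(-296, Mul(-1, Add(-116140, Rational(257, 266)))) = Add(-296, Mul(-1, Rational(-30892983, 266))) = Add(-296, Rational(30892983, 266)) = Rational(30814247, 266)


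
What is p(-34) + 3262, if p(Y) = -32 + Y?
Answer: 3196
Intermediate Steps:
p(-34) + 3262 = (-32 - 34) + 3262 = -66 + 3262 = 3196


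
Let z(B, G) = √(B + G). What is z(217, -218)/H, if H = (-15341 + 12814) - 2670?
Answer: -I/5197 ≈ -0.00019242*I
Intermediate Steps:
H = -5197 (H = -2527 - 2670 = -5197)
z(217, -218)/H = √(217 - 218)/(-5197) = √(-1)*(-1/5197) = I*(-1/5197) = -I/5197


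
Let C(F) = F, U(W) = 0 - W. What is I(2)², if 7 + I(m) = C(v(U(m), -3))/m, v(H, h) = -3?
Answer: 289/4 ≈ 72.250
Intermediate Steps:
U(W) = -W
I(m) = -7 - 3/m
I(2)² = (-7 - 3/2)² = (-17/2)² = 289/4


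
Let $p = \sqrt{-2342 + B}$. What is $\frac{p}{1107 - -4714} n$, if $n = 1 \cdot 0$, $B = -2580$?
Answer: $0$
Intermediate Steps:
$n = 0$
$p = i \sqrt{4922}$ ($p = \sqrt{-2342 - 2580} = \sqrt{-4922} = i \sqrt{4922} \approx 70.157 i$)
$\frac{p}{1107 - -4714} n = \frac{i \sqrt{4922}}{1107 - -4714} \cdot 0 = \frac{i \sqrt{4922}}{1107 + 4714} \cdot 0 = \frac{i \sqrt{4922}}{5821} \cdot 0 = 0$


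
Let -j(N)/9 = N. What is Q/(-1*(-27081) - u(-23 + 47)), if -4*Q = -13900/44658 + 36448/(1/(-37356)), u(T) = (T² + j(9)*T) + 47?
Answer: 15201041591251/1268376516 ≈ 11985.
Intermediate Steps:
j(N) = -9*N
u(T) = 47 + T² - 81*T (u(T) = (T² + (-9*9)*T) + 47 = (T² - 81*T) + 47 = 47 + T² - 81*T)
Q = 15201041591251/44658 (Q = -(-13900/44658 + 36448/(1/(-37356)))/4 = -(-13900*1/44658 + 36448/(-1/37356))/4 = -(-6950/22329 + 36448*(-37356))/4 = -(-6950/22329 - 1361551488)/4 = -¼*(-30402083182502/22329) = 15201041591251/44658 ≈ 3.4039e+8)
Q/(-1*(-27081) - u(-23 + 47)) = 15201041591251/(44658*(-1*(-27081) - (47 + (-23 + 47)² - 81*(-23 + 47)))) = 15201041591251/(44658*(27081 - (47 + 24² - 81*24))) = 15201041591251/(44658*(27081 - (47 + 576 - 1944))) = 15201041591251/(44658*(27081 - 1*(-1321))) = 15201041591251/(44658*(27081 + 1321)) = (15201041591251/44658)/28402 = (15201041591251/44658)*(1/28402) = 15201041591251/1268376516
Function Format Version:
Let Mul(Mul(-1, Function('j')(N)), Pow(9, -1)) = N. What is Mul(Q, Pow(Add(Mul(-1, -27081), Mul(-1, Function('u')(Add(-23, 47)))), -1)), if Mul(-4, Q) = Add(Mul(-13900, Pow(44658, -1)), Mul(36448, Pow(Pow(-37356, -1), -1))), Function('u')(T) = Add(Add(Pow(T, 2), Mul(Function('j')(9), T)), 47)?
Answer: Rational(15201041591251, 1268376516) ≈ 11985.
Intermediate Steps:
Function('j')(N) = Mul(-9, N)
Function('u')(T) = Add(47, Pow(T, 2), Mul(-81, T)) (Function('u')(T) = Add(Add(Pow(T, 2), Mul(Mul(-9, 9), T)), 47) = Add(Add(Pow(T, 2), Mul(-81, T)), 47) = Add(47, Pow(T, 2), Mul(-81, T)))
Q = Rational(15201041591251, 44658) (Q = Mul(Rational(-1, 4), Add(Mul(-13900, Pow(44658, -1)), Mul(36448, Pow(Pow(-37356, -1), -1)))) = Mul(Rational(-1, 4), Add(Mul(-13900, Rational(1, 44658)), Mul(36448, Pow(Rational(-1, 37356), -1)))) = Mul(Rational(-1, 4), Add(Rational(-6950, 22329), Mul(36448, -37356))) = Mul(Rational(-1, 4), Add(Rational(-6950, 22329), -1361551488)) = Mul(Rational(-1, 4), Rational(-30402083182502, 22329)) = Rational(15201041591251, 44658) ≈ 3.4039e+8)
Mul(Q, Pow(Add(Mul(-1, -27081), Mul(-1, Function('u')(Add(-23, 47)))), -1)) = Mul(Rational(15201041591251, 44658), Pow(Add(Mul(-1, -27081), Mul(-1, Add(47, Pow(Add(-23, 47), 2), Mul(-81, Add(-23, 47))))), -1)) = Mul(Rational(15201041591251, 44658), Pow(Add(27081, Mul(-1, Add(47, Pow(24, 2), Mul(-81, 24)))), -1)) = Mul(Rational(15201041591251, 44658), Pow(Add(27081, Mul(-1, Add(47, 576, -1944))), -1)) = Mul(Rational(15201041591251, 44658), Pow(Add(27081, Mul(-1, -1321)), -1)) = Mul(Rational(15201041591251, 44658), Pow(Add(27081, 1321), -1)) = Mul(Rational(15201041591251, 44658), Pow(28402, -1)) = Mul(Rational(15201041591251, 44658), Rational(1, 28402)) = Rational(15201041591251, 1268376516)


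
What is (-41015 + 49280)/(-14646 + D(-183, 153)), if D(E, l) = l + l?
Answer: -551/956 ≈ -0.57636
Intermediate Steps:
D(E, l) = 2*l
(-41015 + 49280)/(-14646 + D(-183, 153)) = (-41015 + 49280)/(-14646 + 2*153) = 8265/(-14646 + 306) = 8265/(-14340) = 8265*(-1/14340) = -551/956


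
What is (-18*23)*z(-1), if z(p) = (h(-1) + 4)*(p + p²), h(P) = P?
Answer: 0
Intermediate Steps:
z(p) = 3*p + 3*p² (z(p) = (-1 + 4)*(p + p²) = 3*(p + p²) = 3*p + 3*p²)
(-18*23)*z(-1) = (-18*23)*(3*(-1)*(1 - 1)) = -1242*(-1)*0 = -414*0 = 0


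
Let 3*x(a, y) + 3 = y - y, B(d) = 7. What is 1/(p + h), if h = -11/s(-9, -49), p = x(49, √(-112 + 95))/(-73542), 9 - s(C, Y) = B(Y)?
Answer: -36771/202240 ≈ -0.18182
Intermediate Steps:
s(C, Y) = 2 (s(C, Y) = 9 - 1*7 = 9 - 7 = 2)
x(a, y) = -1 (x(a, y) = -1 + (y - y)/3 = -1 + (⅓)*0 = -1 + 0 = -1)
p = 1/73542 (p = -1/(-73542) = -1*(-1/73542) = 1/73542 ≈ 1.3598e-5)
h = -11/2 ≈ -5.5000
1/(p + h) = 1/(1/73542 - 11/2) = 1/(-202240/36771) = -36771/202240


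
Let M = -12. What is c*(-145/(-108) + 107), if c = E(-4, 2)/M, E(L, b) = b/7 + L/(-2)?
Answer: -11701/567 ≈ -20.637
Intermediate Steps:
E(L, b) = -L/2 + b/7 (E(L, b) = b*(⅐) + L*(-½) = b/7 - L/2 = -L/2 + b/7)
c = -4/21 (c = (-½*(-4) + (⅐)*2)/(-12) = (2 + 2/7)*(-1/12) = (16/7)*(-1/12) = -4/21 ≈ -0.19048)
c*(-145/(-108) + 107) = -4*(-145/(-108) + 107)/21 = -4*(-145*(-1/108) + 107)/21 = -4*(145/108 + 107)/21 = -4/21*11701/108 = -11701/567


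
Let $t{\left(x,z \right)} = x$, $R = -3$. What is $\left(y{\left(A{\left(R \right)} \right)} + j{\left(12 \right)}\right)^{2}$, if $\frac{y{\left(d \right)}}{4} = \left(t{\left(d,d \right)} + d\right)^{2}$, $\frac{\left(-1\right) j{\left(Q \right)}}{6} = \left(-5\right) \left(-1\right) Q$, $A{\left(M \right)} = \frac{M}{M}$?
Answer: $118336$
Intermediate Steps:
$A{\left(M \right)} = 1$
$j{\left(Q \right)} = - 30 Q$ ($j{\left(Q \right)} = - 6 \left(-5\right) \left(-1\right) Q = - 6 \cdot 5 Q = - 30 Q$)
$y{\left(d \right)} = 16 d^{2}$ ($y{\left(d \right)} = 4 \left(d + d\right)^{2} = 4 \left(2 d\right)^{2} = 4 \cdot 4 d^{2} = 16 d^{2}$)
$\left(y{\left(A{\left(R \right)} \right)} + j{\left(12 \right)}\right)^{2} = \left(16 \cdot 1^{2} - 360\right)^{2} = \left(16 \cdot 1 - 360\right)^{2} = \left(16 - 360\right)^{2} = \left(-344\right)^{2} = 118336$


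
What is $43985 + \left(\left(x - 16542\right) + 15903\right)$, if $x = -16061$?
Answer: $27285$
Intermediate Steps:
$43985 + \left(\left(x - 16542\right) + 15903\right) = 43985 + \left(\left(-16061 - 16542\right) + 15903\right) = 43985 + \left(-32603 + 15903\right) = 43985 - 16700 = 27285$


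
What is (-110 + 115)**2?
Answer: 25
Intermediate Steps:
(-110 + 115)**2 = 5**2 = 25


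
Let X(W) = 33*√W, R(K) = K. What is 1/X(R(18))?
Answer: √2/198 ≈ 0.0071425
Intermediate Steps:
1/X(R(18)) = 1/(33*√18) = 1/(33*(3*√2)) = 1/(99*√2) = √2/198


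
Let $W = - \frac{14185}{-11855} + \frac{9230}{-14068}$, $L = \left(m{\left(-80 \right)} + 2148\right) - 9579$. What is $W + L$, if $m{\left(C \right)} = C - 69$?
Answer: $- \frac{126407300827}{16677614} \approx -7579.5$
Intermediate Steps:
$m{\left(C \right)} = -69 + C$
$L = -7580$ ($L = \left(\left(-69 - 80\right) + 2148\right) - 9579 = \left(-149 + 2148\right) - 9579 = 1999 - 9579 = -7580$)
$W = \frac{9013293}{16677614}$ ($W = \left(-14185\right) \left(- \frac{1}{11855}\right) + 9230 \left(- \frac{1}{14068}\right) = \frac{2837}{2371} - \frac{4615}{7034} = \frac{9013293}{16677614} \approx 0.54044$)
$W + L = \frac{9013293}{16677614} - 7580 = - \frac{126407300827}{16677614}$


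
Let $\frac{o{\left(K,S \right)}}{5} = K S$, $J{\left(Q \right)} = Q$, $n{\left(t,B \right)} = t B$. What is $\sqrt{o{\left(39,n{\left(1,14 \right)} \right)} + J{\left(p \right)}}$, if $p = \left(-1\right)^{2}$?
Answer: $\sqrt{2731} \approx 52.259$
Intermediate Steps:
$n{\left(t,B \right)} = B t$
$p = 1$
$o{\left(K,S \right)} = 5 K S$
$\sqrt{o{\left(39,n{\left(1,14 \right)} \right)} + J{\left(p \right)}} = \sqrt{5 \cdot 39 \cdot 14 \cdot 1 + 1} = \sqrt{5 \cdot 39 \cdot 14 + 1} = \sqrt{2730 + 1} = \sqrt{2731}$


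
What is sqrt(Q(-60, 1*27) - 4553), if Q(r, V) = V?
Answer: I*sqrt(4526) ≈ 67.276*I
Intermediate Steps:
sqrt(Q(-60, 1*27) - 4553) = sqrt(1*27 - 4553) = sqrt(27 - 4553) = sqrt(-4526) = I*sqrt(4526)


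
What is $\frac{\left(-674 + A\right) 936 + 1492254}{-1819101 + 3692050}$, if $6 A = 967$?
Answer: $\frac{1012242}{1872949} \approx 0.54045$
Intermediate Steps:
$A = \frac{967}{6}$ ($A = \frac{1}{6} \cdot 967 = \frac{967}{6} \approx 161.17$)
$\frac{\left(-674 + A\right) 936 + 1492254}{-1819101 + 3692050} = \frac{\left(-674 + \frac{967}{6}\right) 936 + 1492254}{-1819101 + 3692050} = \frac{\left(- \frac{3077}{6}\right) 936 + 1492254}{1872949} = \left(-480012 + 1492254\right) \frac{1}{1872949} = 1012242 \cdot \frac{1}{1872949} = \frac{1012242}{1872949}$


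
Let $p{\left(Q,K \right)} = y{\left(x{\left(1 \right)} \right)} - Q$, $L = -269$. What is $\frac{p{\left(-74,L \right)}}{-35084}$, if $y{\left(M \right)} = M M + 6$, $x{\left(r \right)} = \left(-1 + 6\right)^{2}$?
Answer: $- \frac{705}{35084} \approx -0.020095$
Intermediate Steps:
$x{\left(r \right)} = 25$ ($x{\left(r \right)} = 5^{2} = 25$)
$y{\left(M \right)} = 6 + M^{2}$ ($y{\left(M \right)} = M^{2} + 6 = 6 + M^{2}$)
$p{\left(Q,K \right)} = 631 - Q$ ($p{\left(Q,K \right)} = \left(6 + 25^{2}\right) - Q = \left(6 + 625\right) - Q = 631 - Q$)
$\frac{p{\left(-74,L \right)}}{-35084} = \frac{631 - -74}{-35084} = \left(631 + 74\right) \left(- \frac{1}{35084}\right) = 705 \left(- \frac{1}{35084}\right) = - \frac{705}{35084}$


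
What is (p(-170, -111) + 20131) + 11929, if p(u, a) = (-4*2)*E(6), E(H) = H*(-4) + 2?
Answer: 32236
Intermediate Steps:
E(H) = 2 - 4*H (E(H) = -4*H + 2 = 2 - 4*H)
p(u, a) = 176 (p(u, a) = (-4*2)*(2 - 4*6) = -8*(2 - 24) = -8*(-22) = 176)
(p(-170, -111) + 20131) + 11929 = (176 + 20131) + 11929 = 20307 + 11929 = 32236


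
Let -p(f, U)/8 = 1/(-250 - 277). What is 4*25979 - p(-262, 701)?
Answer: 54763724/527 ≈ 1.0392e+5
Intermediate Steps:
p(f, U) = 8/527 (p(f, U) = -8/(-250 - 277) = -8/(-527) = -8*(-1/527) = 8/527)
4*25979 - p(-262, 701) = 4*25979 - 1*8/527 = 103916 - 8/527 = 54763724/527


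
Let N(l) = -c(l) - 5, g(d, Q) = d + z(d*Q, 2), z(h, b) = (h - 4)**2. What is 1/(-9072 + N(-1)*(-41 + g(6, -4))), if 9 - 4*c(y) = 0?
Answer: -4/58009 ≈ -6.8955e-5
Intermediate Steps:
c(y) = 9/4 (c(y) = 9/4 - 1/4*0 = 9/4 + 0 = 9/4)
z(h, b) = (-4 + h)**2
g(d, Q) = d + (-4 + Q*d)**2 (g(d, Q) = d + (-4 + d*Q)**2 = d + (-4 + Q*d)**2)
N(l) = -29/4 (N(l) = -1*9/4 - 5 = -9/4 - 5 = -29/4)
1/(-9072 + N(-1)*(-41 + g(6, -4))) = 1/(-9072 - 29*(-41 + (6 + (-4 - 4*6)**2))/4) = 1/(-9072 - 29*(-41 + (6 + (-4 - 24)**2))/4) = 1/(-9072 - 29*(-41 + (6 + (-28)**2))/4) = 1/(-9072 - 29*(-41 + (6 + 784))/4) = 1/(-9072 - 29*(-41 + 790)/4) = 1/(-9072 - 29/4*749) = 1/(-9072 - 21721/4) = 1/(-58009/4) = -4/58009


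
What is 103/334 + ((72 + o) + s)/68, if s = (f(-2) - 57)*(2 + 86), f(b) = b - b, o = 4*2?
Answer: -410405/5678 ≈ -72.280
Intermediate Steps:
o = 8
f(b) = 0
s = -5016 (s = (0 - 57)*(2 + 86) = -57*88 = -5016)
103/334 + ((72 + o) + s)/68 = 103/334 + ((72 + 8) - 5016)/68 = 103*(1/334) + (80 - 5016)*(1/68) = 103/334 - 4936*1/68 = 103/334 - 1234/17 = -410405/5678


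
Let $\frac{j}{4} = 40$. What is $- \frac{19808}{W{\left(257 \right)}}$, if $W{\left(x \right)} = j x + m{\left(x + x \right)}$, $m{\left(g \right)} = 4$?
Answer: $- \frac{4952}{10281} \approx -0.48167$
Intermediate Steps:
$j = 160$ ($j = 4 \cdot 40 = 160$)
$W{\left(x \right)} = 4 + 160 x$ ($W{\left(x \right)} = 160 x + 4 = 4 + 160 x$)
$- \frac{19808}{W{\left(257 \right)}} = - \frac{19808}{4 + 160 \cdot 257} = - \frac{19808}{4 + 41120} = - \frac{19808}{41124} = \left(-19808\right) \frac{1}{41124} = - \frac{4952}{10281}$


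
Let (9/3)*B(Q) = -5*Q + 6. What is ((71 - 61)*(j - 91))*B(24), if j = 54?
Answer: 14060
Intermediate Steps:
B(Q) = 2 - 5*Q/3 (B(Q) = (-5*Q + 6)/3 = (6 - 5*Q)/3 = 2 - 5*Q/3)
((71 - 61)*(j - 91))*B(24) = ((71 - 61)*(54 - 91))*(2 - 5/3*24) = (10*(-37))*(2 - 40) = -370*(-38) = 14060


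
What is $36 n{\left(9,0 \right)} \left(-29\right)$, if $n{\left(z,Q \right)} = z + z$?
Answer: $-18792$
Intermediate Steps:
$n{\left(z,Q \right)} = 2 z$
$36 n{\left(9,0 \right)} \left(-29\right) = 36 \cdot 2 \cdot 9 \left(-29\right) = 36 \cdot 18 \left(-29\right) = 648 \left(-29\right) = -18792$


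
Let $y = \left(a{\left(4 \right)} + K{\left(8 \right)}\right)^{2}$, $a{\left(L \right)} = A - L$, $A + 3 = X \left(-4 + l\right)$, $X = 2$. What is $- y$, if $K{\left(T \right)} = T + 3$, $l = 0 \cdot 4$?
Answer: $-16$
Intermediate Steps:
$l = 0$
$A = -11$ ($A = -3 + 2 \left(-4 + 0\right) = -3 + 2 \left(-4\right) = -3 - 8 = -11$)
$K{\left(T \right)} = 3 + T$
$a{\left(L \right)} = -11 - L$
$y = 16$ ($y = \left(\left(-11 - 4\right) + \left(3 + 8\right)\right)^{2} = \left(\left(-11 - 4\right) + 11\right)^{2} = \left(-15 + 11\right)^{2} = \left(-4\right)^{2} = 16$)
$- y = \left(-1\right) 16 = -16$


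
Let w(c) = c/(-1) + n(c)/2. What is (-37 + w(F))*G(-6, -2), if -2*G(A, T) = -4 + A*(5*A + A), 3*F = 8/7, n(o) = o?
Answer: 82786/21 ≈ 3942.2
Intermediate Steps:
F = 8/21 (F = (8/7)/3 = (8*(1/7))/3 = (1/3)*(8/7) = 8/21 ≈ 0.38095)
w(c) = -c/2 (w(c) = c/(-1) + c/2 = c*(-1) + c*(1/2) = -c + c/2 = -c/2)
G(A, T) = 2 - 3*A**2 (G(A, T) = -(-4 + A*(5*A + A))/2 = -(-4 + A*(6*A))/2 = -(-4 + 6*A**2)/2 = 2 - 3*A**2)
(-37 + w(F))*G(-6, -2) = (-37 - 1/2*8/21)*(2 - 3*(-6)**2) = (-37 - 4/21)*(2 - 3*36) = -781*(2 - 108)/21 = -781/21*(-106) = 82786/21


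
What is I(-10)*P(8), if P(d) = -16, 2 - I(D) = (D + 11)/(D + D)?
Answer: -164/5 ≈ -32.800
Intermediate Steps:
I(D) = 2 - (11 + D)/(2*D) (I(D) = 2 - (D + 11)/(D + D) = 2 - (11 + D)/(2*D))
I(-10)*P(8) = ((1/2)*(-11 + 3*(-10))/(-10))*(-16) = ((1/2)*(-1/10)*(-11 - 30))*(-16) = ((1/2)*(-1/10)*(-41))*(-16) = (41/20)*(-16) = -164/5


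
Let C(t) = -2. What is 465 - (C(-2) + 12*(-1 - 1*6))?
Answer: 551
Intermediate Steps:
465 - (C(-2) + 12*(-1 - 1*6)) = 465 - (-2 + 12*(-1 - 1*6)) = 465 - (-2 + 12*(-1 - 6)) = 465 - (-2 + 12*(-7)) = 465 - (-2 - 84) = 465 - 1*(-86) = 465 + 86 = 551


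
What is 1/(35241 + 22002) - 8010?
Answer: -458516429/57243 ≈ -8010.0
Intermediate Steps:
1/(35241 + 22002) - 8010 = 1/57243 - 8010 = -458516429/57243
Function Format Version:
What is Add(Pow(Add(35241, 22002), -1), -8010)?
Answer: Rational(-458516429, 57243) ≈ -8010.0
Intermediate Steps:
Add(Pow(Add(35241, 22002), -1), -8010) = Add(Pow(57243, -1), -8010) = Add(Rational(1, 57243), -8010) = Rational(-458516429, 57243)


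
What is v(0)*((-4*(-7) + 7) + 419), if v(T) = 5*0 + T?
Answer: 0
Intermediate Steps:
v(T) = T (v(T) = 0 + T = T)
v(0)*((-4*(-7) + 7) + 419) = 0*((-4*(-7) + 7) + 419) = 0*((28 + 7) + 419) = 0*(35 + 419) = 0*454 = 0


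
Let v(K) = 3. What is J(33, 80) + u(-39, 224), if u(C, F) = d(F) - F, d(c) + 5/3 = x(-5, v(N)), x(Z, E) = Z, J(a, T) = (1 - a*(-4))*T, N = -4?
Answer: 31228/3 ≈ 10409.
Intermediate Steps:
J(a, T) = T*(1 + 4*a) (J(a, T) = (1 - (-4)*a)*T = (1 + 4*a)*T = T*(1 + 4*a))
d(c) = -20/3 (d(c) = -5/3 - 5 = -20/3)
u(C, F) = -20/3 - F
J(33, 80) + u(-39, 224) = 80*(1 + 4*33) + (-20/3 - 1*224) = 80*(1 + 132) + (-20/3 - 224) = 80*133 - 692/3 = 10640 - 692/3 = 31228/3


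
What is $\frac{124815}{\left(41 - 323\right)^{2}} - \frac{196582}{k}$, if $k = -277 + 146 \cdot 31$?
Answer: $- \frac{5034216011}{112632492} \approx -44.696$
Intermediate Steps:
$k = 4249$ ($k = -277 + 4526 = 4249$)
$\frac{124815}{\left(41 - 323\right)^{2}} - \frac{196582}{k} = \frac{124815}{\left(41 - 323\right)^{2}} - \frac{196582}{4249} = \frac{124815}{\left(-282\right)^{2}} - \frac{196582}{4249} = \frac{124815}{79524} - \frac{196582}{4249} = 124815 \cdot \frac{1}{79524} - \frac{196582}{4249} = \frac{41605}{26508} - \frac{196582}{4249} = - \frac{5034216011}{112632492}$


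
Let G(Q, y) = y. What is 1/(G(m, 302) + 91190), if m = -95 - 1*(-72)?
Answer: 1/91492 ≈ 1.0930e-5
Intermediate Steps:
m = -23 (m = -95 + 72 = -23)
1/(G(m, 302) + 91190) = 1/(302 + 91190) = 1/91492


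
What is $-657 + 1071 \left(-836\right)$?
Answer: $-896013$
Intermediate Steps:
$-657 + 1071 \left(-836\right) = -657 - 895356 = -896013$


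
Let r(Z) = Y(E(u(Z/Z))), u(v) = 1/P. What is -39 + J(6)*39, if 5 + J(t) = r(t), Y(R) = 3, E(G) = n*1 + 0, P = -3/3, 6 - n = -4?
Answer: -117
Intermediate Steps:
n = 10 (n = 6 - 1*(-4) = 6 + 4 = 10)
P = -1 (P = -3*⅓ = -1)
u(v) = -1 (u(v) = 1/(-1) = -1)
E(G) = 10 (E(G) = 10*1 + 0 = 10 + 0 = 10)
r(Z) = 3
J(t) = -2 (J(t) = -5 + 3 = -2)
-39 + J(6)*39 = -39 - 2*39 = -39 - 78 = -117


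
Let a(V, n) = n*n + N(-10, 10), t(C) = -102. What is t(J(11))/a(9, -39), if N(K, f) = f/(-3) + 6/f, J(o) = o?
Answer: -765/11387 ≈ -0.067182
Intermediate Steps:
N(K, f) = 6/f - f/3 (N(K, f) = f*(-1/3) + 6/f = -f/3 + 6/f = 6/f - f/3)
a(V, n) = -41/15 + n**2 (a(V, n) = n*n + (6/10 - 1/3*10) = n**2 + (6*(1/10) - 10/3) = n**2 + (3/5 - 10/3) = n**2 - 41/15 = -41/15 + n**2)
t(J(11))/a(9, -39) = -102/(-41/15 + (-39)**2) = -102/(-41/15 + 1521) = -102/22774/15 = -102*15/22774 = -765/11387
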